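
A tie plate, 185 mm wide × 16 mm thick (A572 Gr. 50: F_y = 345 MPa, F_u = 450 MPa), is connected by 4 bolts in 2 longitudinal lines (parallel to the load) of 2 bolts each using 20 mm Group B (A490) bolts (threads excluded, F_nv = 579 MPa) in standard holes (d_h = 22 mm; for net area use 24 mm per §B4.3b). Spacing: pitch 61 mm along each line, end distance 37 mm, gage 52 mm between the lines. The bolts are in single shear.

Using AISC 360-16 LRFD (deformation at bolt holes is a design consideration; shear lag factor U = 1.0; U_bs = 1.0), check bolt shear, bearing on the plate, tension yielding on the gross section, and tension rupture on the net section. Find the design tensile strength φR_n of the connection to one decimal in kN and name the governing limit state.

Bolt shear: A_b = π(20)²/4 = 314.16 mm². φR_n = 0.75 × 579 × 314.16 × 4 × 1 = 545.7 kN.
Bearing (16 mm plate, F_u = 450 MPa): end bolts L_c = 37 − 22/2 = 26, R_n = min(1.2×26×16×450, 2.4×20×16×450) = 224.64 kN/bolt; interior L_c = 61 − 22 = 39, R_n = 336.96 kN/bolt. φR_n = 0.75 × (2×224.64 + 2×336.96) = 842.4 kN.
Tension yield (gross): A_g = 185×16 = 2960 mm². φR_n = 0.90 × 345 × 2960 = 919.1 kN.
Tension rupture (net): A_n = (185 − 2×24)×16 = 2192 mm² (U = 1.0, A_e = A_n). φR_n = 0.75 × 450 × 2192 = 739.8 kN.
Governing: min(545.7, 842.4, 919.1, 739.8) = 545.7 kN → bolt shear.

545.7 kN (bolt shear governs)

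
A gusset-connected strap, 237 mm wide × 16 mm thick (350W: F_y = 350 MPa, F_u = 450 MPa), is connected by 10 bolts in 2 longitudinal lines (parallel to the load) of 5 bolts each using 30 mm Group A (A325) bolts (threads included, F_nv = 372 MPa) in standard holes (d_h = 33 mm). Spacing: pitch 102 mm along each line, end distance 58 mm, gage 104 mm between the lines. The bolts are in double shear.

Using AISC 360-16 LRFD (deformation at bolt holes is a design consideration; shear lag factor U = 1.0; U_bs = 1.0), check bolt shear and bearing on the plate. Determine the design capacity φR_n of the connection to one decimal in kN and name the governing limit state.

3648.2 kN (bearing governs)

Bolt shear: A_b = π(30)²/4 = 706.86 mm². φR_n = 0.75 × 372 × 706.86 × 10 × 2 = 3944.3 kN.
Bearing (16 mm plate, F_u = 450 MPa): end bolts L_c = 58 − 33/2 = 41.5, R_n = min(1.2×41.5×16×450, 2.4×30×16×450) = 358.56 kN/bolt; interior L_c = 102 − 33 = 69, R_n = 518.4 kN/bolt. φR_n = 0.75 × (2×358.56 + 8×518.4) = 3648.2 kN.
Governing: min(3944.3, 3648.2) = 3648.2 kN → bearing.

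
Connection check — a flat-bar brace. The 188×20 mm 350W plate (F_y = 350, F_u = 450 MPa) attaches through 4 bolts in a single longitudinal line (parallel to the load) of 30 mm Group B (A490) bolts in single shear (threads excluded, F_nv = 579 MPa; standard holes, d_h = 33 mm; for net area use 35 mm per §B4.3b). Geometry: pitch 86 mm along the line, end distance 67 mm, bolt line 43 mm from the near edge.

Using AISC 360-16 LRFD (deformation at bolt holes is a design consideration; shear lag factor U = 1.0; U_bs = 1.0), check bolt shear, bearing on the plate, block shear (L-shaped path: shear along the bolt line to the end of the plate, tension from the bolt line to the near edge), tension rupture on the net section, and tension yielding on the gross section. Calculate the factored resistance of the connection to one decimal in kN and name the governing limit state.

992.3 kN (block shear governs)

Bolt shear: A_b = π(30)²/4 = 706.86 mm². φR_n = 0.75 × 579 × 706.86 × 4 × 1 = 1227.8 kN.
Bearing (20 mm plate, F_u = 450 MPa): end bolts L_c = 67 − 33/2 = 50.5, R_n = min(1.2×50.5×20×450, 2.4×30×20×450) = 545.4 kN/bolt; interior L_c = 86 − 33 = 53, R_n = 572.4 kN/bolt. φR_n = 0.75 × (1×545.4 + 3×572.4) = 1697.0 kN.
Block shear: shear path 1×[67+3×86] = 1×325 mm, A_gv = 6500, A_nv = 1×(325 − 3.5×35)×20 = 4050 mm²; tension to near edge: (43 − 0.5×35)×20 = 510 mm². R_n = min(0.6×450×4050, 0.6×350×6500) + 1.0×450×510 = min(1093.5, 1365) + 229.5 = 1323 kN. φR_n = 0.75 × 1323 = 992.3 kN.
Tension rupture (net): A_n = (188 − 1×35)×20 = 3060 mm² (U = 1.0, A_e = A_n). φR_n = 0.75 × 450 × 3060 = 1032.8 kN.
Tension yield (gross): A_g = 188×20 = 3760 mm². φR_n = 0.90 × 350 × 3760 = 1184.4 kN.
Governing: min(1227.8, 1697.0, 992.3, 1032.8, 1184.4) = 992.3 kN → block shear.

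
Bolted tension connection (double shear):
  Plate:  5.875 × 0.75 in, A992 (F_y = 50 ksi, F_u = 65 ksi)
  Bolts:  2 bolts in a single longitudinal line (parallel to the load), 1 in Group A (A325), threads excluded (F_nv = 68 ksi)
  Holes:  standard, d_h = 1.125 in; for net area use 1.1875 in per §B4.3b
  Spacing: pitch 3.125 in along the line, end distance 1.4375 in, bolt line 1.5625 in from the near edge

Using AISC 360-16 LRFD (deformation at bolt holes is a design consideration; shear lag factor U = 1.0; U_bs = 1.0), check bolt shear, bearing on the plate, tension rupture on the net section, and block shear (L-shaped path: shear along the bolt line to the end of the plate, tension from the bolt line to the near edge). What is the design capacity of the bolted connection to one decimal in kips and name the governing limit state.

Bolt shear: A_b = π(1)²/4 = 0.7854 in². φR_n = 0.75 × 68 × 0.7854 × 2 × 2 = 160.2 kips.
Bearing (0.75 in plate, F_u = 65 ksi): end bolts L_c = 1.4375 − 1.125/2 = 0.875, R_n = min(1.2×0.875×0.75×65, 2.4×1×0.75×65) = 51.188 kips/bolt; interior L_c = 3.125 − 1.125 = 2, R_n = 117 kips/bolt. φR_n = 0.75 × (1×51.188 + 1×117) = 126.1 kips.
Tension rupture (net): A_n = (5.875 − 1×1.1875)×0.75 = 3.5156 in² (U = 1.0, A_e = A_n). φR_n = 0.75 × 65 × 3.5156 = 171.4 kips.
Block shear: shear path 1×[1.4375+1×3.125] = 1×4.5625 in, A_gv = 3.4219, A_nv = 1×(4.5625 − 1.5×1.1875)×0.75 = 2.0859 in²; tension to near edge: (1.5625 − 0.5×1.1875)×0.75 = 0.72656 in². R_n = min(0.6×65×2.0859, 0.6×50×3.4219) + 1.0×65×0.72656 = min(81.35, 102.66) + 47.226 = 128.58 kips. φR_n = 0.75 × 128.58 = 96.4 kips.
Governing: min(160.2, 126.1, 171.4, 96.4) = 96.4 kips → block shear.

96.4 kips (block shear governs)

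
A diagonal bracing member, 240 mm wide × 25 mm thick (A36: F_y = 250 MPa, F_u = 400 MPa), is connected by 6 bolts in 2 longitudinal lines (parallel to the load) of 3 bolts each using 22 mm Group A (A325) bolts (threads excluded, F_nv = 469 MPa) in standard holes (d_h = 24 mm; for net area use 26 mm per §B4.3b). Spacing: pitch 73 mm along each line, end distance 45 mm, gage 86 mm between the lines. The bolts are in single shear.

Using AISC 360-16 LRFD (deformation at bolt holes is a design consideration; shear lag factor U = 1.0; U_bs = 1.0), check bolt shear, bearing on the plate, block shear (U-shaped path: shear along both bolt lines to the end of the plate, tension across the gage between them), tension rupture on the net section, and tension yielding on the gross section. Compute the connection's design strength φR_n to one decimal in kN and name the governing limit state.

Bolt shear: A_b = π(22)²/4 = 380.13 mm². φR_n = 0.75 × 469 × 380.13 × 6 × 1 = 802.3 kN.
Bearing (25 mm plate, F_u = 400 MPa): end bolts L_c = 45 − 24/2 = 33, R_n = min(1.2×33×25×400, 2.4×22×25×400) = 396 kN/bolt; interior L_c = 73 − 24 = 49, R_n = 528 kN/bolt. φR_n = 0.75 × (2×396 + 4×528) = 2178.0 kN.
Block shear: shear path 2×[45+2×73] = 2×191 mm, A_gv = 9550, A_nv = 2×(191 − 2.5×26)×25 = 6300 mm²; tension across gage: (86 − 1×26)×25 = 1500 mm². R_n = min(0.6×400×6300, 0.6×250×9550) + 1.0×400×1500 = min(1512, 1432.5) + 600 = 2032.5 kN. φR_n = 0.75 × 2032.5 = 1524.4 kN.
Tension rupture (net): A_n = (240 − 2×26)×25 = 4700 mm² (U = 1.0, A_e = A_n). φR_n = 0.75 × 400 × 4700 = 1410.0 kN.
Tension yield (gross): A_g = 240×25 = 6000 mm². φR_n = 0.90 × 250 × 6000 = 1350.0 kN.
Governing: min(802.3, 2178.0, 1524.4, 1410.0, 1350.0) = 802.3 kN → bolt shear.

802.3 kN (bolt shear governs)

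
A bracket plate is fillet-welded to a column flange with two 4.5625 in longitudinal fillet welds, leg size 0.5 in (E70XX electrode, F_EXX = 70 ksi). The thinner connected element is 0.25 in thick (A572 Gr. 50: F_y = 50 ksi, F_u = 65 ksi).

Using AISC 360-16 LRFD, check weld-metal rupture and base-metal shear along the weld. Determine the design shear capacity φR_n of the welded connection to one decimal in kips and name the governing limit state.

66.7 kips (base-metal shear governs)

Weld metal: throat = 0.707×0.5 = 0.3535 in, L = 2×4.5625 = 9.125 in. φR_n = 0.75 × 0.6 × 70 × 0.3535 × 9.125 = 101.6 kips.
Base metal shear (0.25 in plate): yield φR_n = 1.0×0.6×50×0.25×9.125 = 68.4 kips; rupture φR_n = 0.75×0.6×65×0.25×9.125 = 66.7 kips; take 66.7 kips (rupture).
Governing: min(101.6, 66.7) = 66.7 kips → base-metal shear.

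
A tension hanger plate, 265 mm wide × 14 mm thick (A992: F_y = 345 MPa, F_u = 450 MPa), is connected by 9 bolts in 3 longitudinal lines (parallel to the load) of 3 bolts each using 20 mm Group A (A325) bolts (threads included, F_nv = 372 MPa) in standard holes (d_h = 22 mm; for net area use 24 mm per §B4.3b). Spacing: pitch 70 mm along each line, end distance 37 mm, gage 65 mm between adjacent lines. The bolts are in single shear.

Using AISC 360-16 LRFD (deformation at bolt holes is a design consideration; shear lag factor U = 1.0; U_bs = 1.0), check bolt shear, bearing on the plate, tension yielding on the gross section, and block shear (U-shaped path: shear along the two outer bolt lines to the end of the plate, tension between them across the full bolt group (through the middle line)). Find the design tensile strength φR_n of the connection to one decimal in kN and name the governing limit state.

788.9 kN (bolt shear governs)

Bolt shear: A_b = π(20)²/4 = 314.16 mm². φR_n = 0.75 × 372 × 314.16 × 9 × 1 = 788.9 kN.
Bearing (14 mm plate, F_u = 450 MPa): end bolts L_c = 37 − 22/2 = 26, R_n = min(1.2×26×14×450, 2.4×20×14×450) = 196.56 kN/bolt; interior L_c = 70 − 22 = 48, R_n = 302.4 kN/bolt. φR_n = 0.75 × (3×196.56 + 6×302.4) = 1803.1 kN.
Tension yield (gross): A_g = 265×14 = 3710 mm². φR_n = 0.90 × 345 × 3710 = 1152.0 kN.
Block shear: shear path 2×[37+2×70] = 2×177 mm, A_gv = 4956, A_nv = 2×(177 − 2.5×24)×14 = 3276 mm²; tension across gage: (130 − 2×24)×14 = 1148 mm². R_n = min(0.6×450×3276, 0.6×345×4956) + 1.0×450×1148 = min(884.52, 1025.9) + 516.6 = 1401.1 kN. φR_n = 0.75 × 1401.1 = 1050.8 kN.
Governing: min(788.9, 1803.1, 1152.0, 1050.8) = 788.9 kN → bolt shear.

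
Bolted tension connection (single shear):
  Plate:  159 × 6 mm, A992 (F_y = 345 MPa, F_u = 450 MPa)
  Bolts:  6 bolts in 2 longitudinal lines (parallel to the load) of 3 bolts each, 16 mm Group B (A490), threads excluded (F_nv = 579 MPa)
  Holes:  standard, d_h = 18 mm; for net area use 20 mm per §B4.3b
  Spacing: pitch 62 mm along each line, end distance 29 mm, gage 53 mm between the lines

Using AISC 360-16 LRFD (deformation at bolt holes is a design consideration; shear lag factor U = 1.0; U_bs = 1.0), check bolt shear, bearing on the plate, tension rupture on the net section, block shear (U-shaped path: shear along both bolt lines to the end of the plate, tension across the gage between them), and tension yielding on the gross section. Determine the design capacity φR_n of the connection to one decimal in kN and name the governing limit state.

241.0 kN (net-section rupture governs)

Bolt shear: A_b = π(16)²/4 = 201.06 mm². φR_n = 0.75 × 579 × 201.06 × 6 × 1 = 523.9 kN.
Bearing (6 mm plate, F_u = 450 MPa): end bolts L_c = 29 − 18/2 = 20, R_n = min(1.2×20×6×450, 2.4×16×6×450) = 64.8 kN/bolt; interior L_c = 62 − 18 = 44, R_n = 103.68 kN/bolt. φR_n = 0.75 × (2×64.8 + 4×103.68) = 408.2 kN.
Tension rupture (net): A_n = (159 − 2×20)×6 = 714 mm² (U = 1.0, A_e = A_n). φR_n = 0.75 × 450 × 714 = 241.0 kN.
Block shear: shear path 2×[29+2×62] = 2×153 mm, A_gv = 1836, A_nv = 2×(153 − 2.5×20)×6 = 1236 mm²; tension across gage: (53 − 1×20)×6 = 198 mm². R_n = min(0.6×450×1236, 0.6×345×1836) + 1.0×450×198 = min(333.72, 380.05) + 89.1 = 422.82 kN. φR_n = 0.75 × 422.82 = 317.1 kN.
Tension yield (gross): A_g = 159×6 = 954 mm². φR_n = 0.90 × 345 × 954 = 296.2 kN.
Governing: min(523.9, 408.2, 241.0, 317.1, 296.2) = 241.0 kN → net-section rupture.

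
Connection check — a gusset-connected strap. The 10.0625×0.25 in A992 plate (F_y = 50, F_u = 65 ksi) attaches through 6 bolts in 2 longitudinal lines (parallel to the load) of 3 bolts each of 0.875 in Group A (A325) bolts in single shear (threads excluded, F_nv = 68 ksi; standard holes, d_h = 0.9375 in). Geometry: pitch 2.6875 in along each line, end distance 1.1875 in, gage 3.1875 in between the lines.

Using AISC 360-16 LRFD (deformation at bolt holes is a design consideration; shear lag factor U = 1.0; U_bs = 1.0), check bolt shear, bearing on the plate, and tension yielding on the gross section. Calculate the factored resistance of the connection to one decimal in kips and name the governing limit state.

Bolt shear: A_b = π(0.875)²/4 = 0.60132 in². φR_n = 0.75 × 68 × 0.60132 × 6 × 1 = 184.0 kips.
Bearing (0.25 in plate, F_u = 65 ksi): end bolts L_c = 1.1875 − 0.9375/2 = 0.71875, R_n = min(1.2×0.71875×0.25×65, 2.4×0.875×0.25×65) = 14.016 kips/bolt; interior L_c = 2.6875 − 0.9375 = 1.75, R_n = 34.125 kips/bolt. φR_n = 0.75 × (2×14.016 + 4×34.125) = 123.4 kips.
Tension yield (gross): A_g = 10.0625×0.25 = 2.5156 in². φR_n = 0.90 × 50 × 2.5156 = 113.2 kips.
Governing: min(184.0, 123.4, 113.2) = 113.2 kips → gross-section yield.

113.2 kips (gross-section yield governs)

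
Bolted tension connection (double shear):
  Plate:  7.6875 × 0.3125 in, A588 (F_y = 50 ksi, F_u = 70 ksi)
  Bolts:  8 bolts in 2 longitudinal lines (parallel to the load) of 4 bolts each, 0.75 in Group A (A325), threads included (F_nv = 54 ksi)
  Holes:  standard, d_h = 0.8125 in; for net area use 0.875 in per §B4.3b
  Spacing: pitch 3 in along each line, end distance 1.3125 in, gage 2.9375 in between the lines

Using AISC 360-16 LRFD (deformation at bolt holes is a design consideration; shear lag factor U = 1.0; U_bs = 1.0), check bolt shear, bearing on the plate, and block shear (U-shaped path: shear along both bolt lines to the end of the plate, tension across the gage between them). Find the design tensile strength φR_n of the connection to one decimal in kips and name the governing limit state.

176.6 kips (block shear governs)

Bolt shear: A_b = π(0.75)²/4 = 0.44179 in². φR_n = 0.75 × 54 × 0.44179 × 8 × 2 = 286.3 kips.
Bearing (0.3125 in plate, F_u = 70 ksi): end bolts L_c = 1.3125 − 0.8125/2 = 0.90625, R_n = min(1.2×0.90625×0.3125×70, 2.4×0.75×0.3125×70) = 23.789 kips/bolt; interior L_c = 3 − 0.8125 = 2.1875, R_n = 39.375 kips/bolt. φR_n = 0.75 × (2×23.789 + 6×39.375) = 212.9 kips.
Block shear: shear path 2×[1.3125+3×3] = 2×10.3125 in, A_gv = 6.4453, A_nv = 2×(10.3125 − 3.5×0.875)×0.3125 = 4.5313 in²; tension across gage: (2.9375 − 1×0.875)×0.3125 = 0.64453 in². R_n = min(0.6×70×4.5313, 0.6×50×6.4453) + 1.0×70×0.64453 = min(190.31, 193.36) + 45.117 = 235.43 kips. φR_n = 0.75 × 235.43 = 176.6 kips.
Governing: min(286.3, 212.9, 176.6) = 176.6 kips → block shear.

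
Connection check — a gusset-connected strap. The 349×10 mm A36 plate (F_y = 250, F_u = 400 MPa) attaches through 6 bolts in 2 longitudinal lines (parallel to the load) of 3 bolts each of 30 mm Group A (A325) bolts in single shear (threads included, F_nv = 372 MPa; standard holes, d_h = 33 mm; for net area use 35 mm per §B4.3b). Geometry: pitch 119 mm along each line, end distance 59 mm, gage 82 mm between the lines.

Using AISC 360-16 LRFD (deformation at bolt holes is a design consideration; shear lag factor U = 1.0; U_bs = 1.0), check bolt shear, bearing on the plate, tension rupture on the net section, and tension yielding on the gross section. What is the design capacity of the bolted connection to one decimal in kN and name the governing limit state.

785.3 kN (gross-section yield governs)

Bolt shear: A_b = π(30)²/4 = 706.86 mm². φR_n = 0.75 × 372 × 706.86 × 6 × 1 = 1183.3 kN.
Bearing (10 mm plate, F_u = 400 MPa): end bolts L_c = 59 − 33/2 = 42.5, R_n = min(1.2×42.5×10×400, 2.4×30×10×400) = 204 kN/bolt; interior L_c = 119 − 33 = 86, R_n = 288 kN/bolt. φR_n = 0.75 × (2×204 + 4×288) = 1170.0 kN.
Tension rupture (net): A_n = (349 − 2×35)×10 = 2790 mm² (U = 1.0, A_e = A_n). φR_n = 0.75 × 400 × 2790 = 837.0 kN.
Tension yield (gross): A_g = 349×10 = 3490 mm². φR_n = 0.90 × 250 × 3490 = 785.3 kN.
Governing: min(1183.3, 1170.0, 837.0, 785.3) = 785.3 kN → gross-section yield.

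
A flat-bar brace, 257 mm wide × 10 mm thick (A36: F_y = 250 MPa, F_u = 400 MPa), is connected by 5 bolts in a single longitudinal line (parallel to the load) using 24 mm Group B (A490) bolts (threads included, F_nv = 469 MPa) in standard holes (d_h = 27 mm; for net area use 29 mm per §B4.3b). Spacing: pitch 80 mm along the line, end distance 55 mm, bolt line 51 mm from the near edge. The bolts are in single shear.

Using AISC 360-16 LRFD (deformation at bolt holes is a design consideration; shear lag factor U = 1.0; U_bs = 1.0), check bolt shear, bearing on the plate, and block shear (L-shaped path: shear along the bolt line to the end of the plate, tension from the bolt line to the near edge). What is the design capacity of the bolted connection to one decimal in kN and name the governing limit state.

Bolt shear: A_b = π(24)²/4 = 452.39 mm². φR_n = 0.75 × 469 × 452.39 × 5 × 1 = 795.6 kN.
Bearing (10 mm plate, F_u = 400 MPa): end bolts L_c = 55 − 27/2 = 41.5, R_n = min(1.2×41.5×10×400, 2.4×24×10×400) = 199.2 kN/bolt; interior L_c = 80 − 27 = 53, R_n = 230.4 kN/bolt. φR_n = 0.75 × (1×199.2 + 4×230.4) = 840.6 kN.
Block shear: shear path 1×[55+4×80] = 1×375 mm, A_gv = 3750, A_nv = 1×(375 − 4.5×29)×10 = 2445 mm²; tension to near edge: (51 − 0.5×29)×10 = 365 mm². R_n = min(0.6×400×2445, 0.6×250×3750) + 1.0×400×365 = min(586.8, 562.5) + 146 = 708.5 kN. φR_n = 0.75 × 708.5 = 531.4 kN.
Governing: min(795.6, 840.6, 531.4) = 531.4 kN → block shear.

531.4 kN (block shear governs)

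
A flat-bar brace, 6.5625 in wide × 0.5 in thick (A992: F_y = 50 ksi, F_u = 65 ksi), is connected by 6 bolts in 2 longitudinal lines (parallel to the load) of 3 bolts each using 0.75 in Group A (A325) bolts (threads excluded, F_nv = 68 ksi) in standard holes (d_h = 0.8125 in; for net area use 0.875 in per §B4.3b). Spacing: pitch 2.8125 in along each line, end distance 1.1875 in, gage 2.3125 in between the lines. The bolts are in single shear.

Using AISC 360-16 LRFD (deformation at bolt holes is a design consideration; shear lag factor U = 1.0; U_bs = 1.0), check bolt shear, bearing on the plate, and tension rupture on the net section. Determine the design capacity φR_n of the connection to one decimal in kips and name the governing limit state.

117.3 kips (net-section rupture governs)

Bolt shear: A_b = π(0.75)²/4 = 0.44179 in². φR_n = 0.75 × 68 × 0.44179 × 6 × 1 = 135.2 kips.
Bearing (0.5 in plate, F_u = 65 ksi): end bolts L_c = 1.1875 − 0.8125/2 = 0.78125, R_n = min(1.2×0.78125×0.5×65, 2.4×0.75×0.5×65) = 30.469 kips/bolt; interior L_c = 2.8125 − 0.8125 = 2, R_n = 58.5 kips/bolt. φR_n = 0.75 × (2×30.469 + 4×58.5) = 221.2 kips.
Tension rupture (net): A_n = (6.5625 − 2×0.875)×0.5 = 2.4063 in² (U = 1.0, A_e = A_n). φR_n = 0.75 × 65 × 2.4063 = 117.3 kips.
Governing: min(135.2, 221.2, 117.3) = 117.3 kips → net-section rupture.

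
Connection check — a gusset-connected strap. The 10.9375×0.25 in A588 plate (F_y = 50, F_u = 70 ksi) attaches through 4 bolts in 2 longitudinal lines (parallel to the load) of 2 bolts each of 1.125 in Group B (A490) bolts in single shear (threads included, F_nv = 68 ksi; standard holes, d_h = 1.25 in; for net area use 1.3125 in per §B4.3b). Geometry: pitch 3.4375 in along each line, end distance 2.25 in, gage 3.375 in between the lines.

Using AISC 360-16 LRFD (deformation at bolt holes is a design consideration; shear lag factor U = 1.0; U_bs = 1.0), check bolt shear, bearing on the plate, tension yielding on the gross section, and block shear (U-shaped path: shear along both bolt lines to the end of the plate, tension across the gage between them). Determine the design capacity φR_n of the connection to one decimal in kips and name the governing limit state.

85.6 kips (block shear governs)

Bolt shear: A_b = π(1.125)²/4 = 0.99402 in². φR_n = 0.75 × 68 × 0.99402 × 4 × 1 = 202.8 kips.
Bearing (0.25 in plate, F_u = 70 ksi): end bolts L_c = 2.25 − 1.25/2 = 1.625, R_n = min(1.2×1.625×0.25×70, 2.4×1.125×0.25×70) = 34.125 kips/bolt; interior L_c = 3.4375 − 1.25 = 2.1875, R_n = 45.938 kips/bolt. φR_n = 0.75 × (2×34.125 + 2×45.938) = 120.1 kips.
Tension yield (gross): A_g = 10.9375×0.25 = 2.7344 in². φR_n = 0.90 × 50 × 2.7344 = 123.0 kips.
Block shear: shear path 2×[2.25+1×3.4375] = 2×5.6875 in, A_gv = 2.8438, A_nv = 2×(5.6875 − 1.5×1.3125)×0.25 = 1.8594 in²; tension across gage: (3.375 − 1×1.3125)×0.25 = 0.51563 in². R_n = min(0.6×70×1.8594, 0.6×50×2.8438) + 1.0×70×0.51563 = min(78.095, 85.314) + 36.094 = 114.19 kips. φR_n = 0.75 × 114.19 = 85.6 kips.
Governing: min(202.8, 120.1, 123.0, 85.6) = 85.6 kips → block shear.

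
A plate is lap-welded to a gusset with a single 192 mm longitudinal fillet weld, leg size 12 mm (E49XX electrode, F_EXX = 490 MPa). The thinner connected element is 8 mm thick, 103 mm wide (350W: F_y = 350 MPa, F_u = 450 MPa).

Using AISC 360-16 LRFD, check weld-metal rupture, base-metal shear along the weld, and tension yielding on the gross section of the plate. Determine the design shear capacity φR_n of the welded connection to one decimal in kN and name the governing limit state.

Weld metal: throat = 0.707×12 = 8.484 mm, L = 192 mm. φR_n = 0.75 × 0.6 × 490 × 8.484 × 192 = 359.2 kN.
Base metal shear (8 mm plate): yield φR_n = 1.0×0.6×350×8×192 = 322.6 kN; rupture φR_n = 0.75×0.6×450×8×192 = 311.0 kN; take 311.0 kN (rupture).
Tension yield (gross): A_g = 103×8 = 824 mm². φR_n = 0.90 × 350 × 824 = 259.6 kN.
Governing: min(359.2, 311.0, 259.6) = 259.6 kN → gross-section yield.

259.6 kN (gross-section yield governs)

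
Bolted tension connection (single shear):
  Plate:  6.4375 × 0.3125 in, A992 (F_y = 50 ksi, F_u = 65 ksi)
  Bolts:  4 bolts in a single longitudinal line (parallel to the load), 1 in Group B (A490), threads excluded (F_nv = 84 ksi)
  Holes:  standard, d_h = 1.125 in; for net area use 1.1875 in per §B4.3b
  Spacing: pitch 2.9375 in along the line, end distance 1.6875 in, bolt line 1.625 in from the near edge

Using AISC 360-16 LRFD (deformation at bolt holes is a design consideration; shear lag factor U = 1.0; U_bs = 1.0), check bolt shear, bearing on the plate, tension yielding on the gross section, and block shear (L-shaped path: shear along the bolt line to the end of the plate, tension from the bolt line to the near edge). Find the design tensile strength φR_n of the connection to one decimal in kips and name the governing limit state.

Bolt shear: A_b = π(1)²/4 = 0.7854 in². φR_n = 0.75 × 84 × 0.7854 × 4 × 1 = 197.9 kips.
Bearing (0.3125 in plate, F_u = 65 ksi): end bolts L_c = 1.6875 − 1.125/2 = 1.125, R_n = min(1.2×1.125×0.3125×65, 2.4×1×0.3125×65) = 27.422 kips/bolt; interior L_c = 2.9375 − 1.125 = 1.8125, R_n = 44.18 kips/bolt. φR_n = 0.75 × (1×27.422 + 3×44.18) = 120.0 kips.
Tension yield (gross): A_g = 6.4375×0.3125 = 2.0117 in². φR_n = 0.90 × 50 × 2.0117 = 90.5 kips.
Block shear: shear path 1×[1.6875+3×2.9375] = 1×10.5 in, A_gv = 3.2813, A_nv = 1×(10.5 − 3.5×1.1875)×0.3125 = 1.9824 in²; tension to near edge: (1.625 − 0.5×1.1875)×0.3125 = 0.32227 in². R_n = min(0.6×65×1.9824, 0.6×50×3.2813) + 1.0×65×0.32227 = min(77.314, 98.439) + 20.948 = 98.262 kips. φR_n = 0.75 × 98.262 = 73.7 kips.
Governing: min(197.9, 120.0, 90.5, 73.7) = 73.7 kips → block shear.

73.7 kips (block shear governs)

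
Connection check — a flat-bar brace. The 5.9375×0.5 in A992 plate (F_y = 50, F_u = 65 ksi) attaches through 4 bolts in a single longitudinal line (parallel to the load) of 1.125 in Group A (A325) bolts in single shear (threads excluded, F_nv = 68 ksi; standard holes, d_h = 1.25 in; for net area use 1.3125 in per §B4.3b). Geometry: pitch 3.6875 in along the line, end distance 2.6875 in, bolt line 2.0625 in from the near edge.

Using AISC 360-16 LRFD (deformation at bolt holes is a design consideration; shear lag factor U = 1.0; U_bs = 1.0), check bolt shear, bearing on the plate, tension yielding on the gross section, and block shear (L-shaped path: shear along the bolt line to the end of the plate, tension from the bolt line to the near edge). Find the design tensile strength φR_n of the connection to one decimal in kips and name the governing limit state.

133.6 kips (gross-section yield governs)

Bolt shear: A_b = π(1.125)²/4 = 0.99402 in². φR_n = 0.75 × 68 × 0.99402 × 4 × 1 = 202.8 kips.
Bearing (0.5 in plate, F_u = 65 ksi): end bolts L_c = 2.6875 − 1.25/2 = 2.0625, R_n = min(1.2×2.0625×0.5×65, 2.4×1.125×0.5×65) = 80.438 kips/bolt; interior L_c = 3.6875 − 1.25 = 2.4375, R_n = 87.75 kips/bolt. φR_n = 0.75 × (1×80.438 + 3×87.75) = 257.8 kips.
Tension yield (gross): A_g = 5.9375×0.5 = 2.9688 in². φR_n = 0.90 × 50 × 2.9688 = 133.6 kips.
Block shear: shear path 1×[2.6875+3×3.6875] = 1×13.75 in, A_gv = 6.875, A_nv = 1×(13.75 − 3.5×1.3125)×0.5 = 4.5781 in²; tension to near edge: (2.0625 − 0.5×1.3125)×0.5 = 0.70313 in². R_n = min(0.6×65×4.5781, 0.6×50×6.875) + 1.0×65×0.70313 = min(178.55, 206.25) + 45.703 = 224.25 kips. φR_n = 0.75 × 224.25 = 168.2 kips.
Governing: min(202.8, 257.8, 133.6, 168.2) = 133.6 kips → gross-section yield.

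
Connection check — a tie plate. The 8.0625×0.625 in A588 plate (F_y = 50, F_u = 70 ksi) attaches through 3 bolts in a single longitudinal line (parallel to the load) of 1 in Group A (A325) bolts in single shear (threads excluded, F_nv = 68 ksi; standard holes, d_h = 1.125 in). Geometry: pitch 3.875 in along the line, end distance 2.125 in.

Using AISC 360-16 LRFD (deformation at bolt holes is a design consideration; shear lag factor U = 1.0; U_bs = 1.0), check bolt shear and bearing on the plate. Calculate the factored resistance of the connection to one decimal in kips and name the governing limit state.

120.2 kips (bolt shear governs)

Bolt shear: A_b = π(1)²/4 = 0.7854 in². φR_n = 0.75 × 68 × 0.7854 × 3 × 1 = 120.2 kips.
Bearing (0.625 in plate, F_u = 70 ksi): end bolts L_c = 2.125 − 1.125/2 = 1.5625, R_n = min(1.2×1.5625×0.625×70, 2.4×1×0.625×70) = 82.031 kips/bolt; interior L_c = 3.875 − 1.125 = 2.75, R_n = 105 kips/bolt. φR_n = 0.75 × (1×82.031 + 2×105) = 219.0 kips.
Governing: min(120.2, 219.0) = 120.2 kips → bolt shear.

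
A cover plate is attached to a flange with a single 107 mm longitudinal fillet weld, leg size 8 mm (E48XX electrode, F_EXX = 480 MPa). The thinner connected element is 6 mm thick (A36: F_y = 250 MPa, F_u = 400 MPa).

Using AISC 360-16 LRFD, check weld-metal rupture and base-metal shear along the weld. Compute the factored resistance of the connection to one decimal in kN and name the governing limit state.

96.3 kN (base-metal shear governs)

Weld metal: throat = 0.707×8 = 5.656 mm, L = 107 mm. φR_n = 0.75 × 0.6 × 480 × 5.656 × 107 = 130.7 kN.
Base metal shear (6 mm plate): yield φR_n = 1.0×0.6×250×6×107 = 96.3 kN; rupture φR_n = 0.75×0.6×400×6×107 = 115.6 kN; take 96.3 kN (yield).
Governing: min(130.7, 96.3) = 96.3 kN → base-metal shear.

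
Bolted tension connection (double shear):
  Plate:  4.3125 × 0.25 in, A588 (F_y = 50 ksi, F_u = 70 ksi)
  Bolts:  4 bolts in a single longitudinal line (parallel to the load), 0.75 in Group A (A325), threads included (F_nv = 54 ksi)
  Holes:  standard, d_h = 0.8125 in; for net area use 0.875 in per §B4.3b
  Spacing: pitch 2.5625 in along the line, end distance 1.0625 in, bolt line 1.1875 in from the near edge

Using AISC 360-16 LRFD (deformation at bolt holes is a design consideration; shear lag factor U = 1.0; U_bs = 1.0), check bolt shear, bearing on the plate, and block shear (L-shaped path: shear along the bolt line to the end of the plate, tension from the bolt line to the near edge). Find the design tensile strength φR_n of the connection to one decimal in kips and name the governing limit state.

Bolt shear: A_b = π(0.75)²/4 = 0.44179 in². φR_n = 0.75 × 54 × 0.44179 × 4 × 2 = 143.1 kips.
Bearing (0.25 in plate, F_u = 70 ksi): end bolts L_c = 1.0625 − 0.8125/2 = 0.65625, R_n = min(1.2×0.65625×0.25×70, 2.4×0.75×0.25×70) = 13.781 kips/bolt; interior L_c = 2.5625 − 0.8125 = 1.75, R_n = 31.5 kips/bolt. φR_n = 0.75 × (1×13.781 + 3×31.5) = 81.2 kips.
Block shear: shear path 1×[1.0625+3×2.5625] = 1×8.75 in, A_gv = 2.1875, A_nv = 1×(8.75 − 3.5×0.875)×0.25 = 1.4219 in²; tension to near edge: (1.1875 − 0.5×0.875)×0.25 = 0.1875 in². R_n = min(0.6×70×1.4219, 0.6×50×2.1875) + 1.0×70×0.1875 = min(59.72, 65.625) + 13.125 = 72.845 kips. φR_n = 0.75 × 72.845 = 54.6 kips.
Governing: min(143.1, 81.2, 54.6) = 54.6 kips → block shear.

54.6 kips (block shear governs)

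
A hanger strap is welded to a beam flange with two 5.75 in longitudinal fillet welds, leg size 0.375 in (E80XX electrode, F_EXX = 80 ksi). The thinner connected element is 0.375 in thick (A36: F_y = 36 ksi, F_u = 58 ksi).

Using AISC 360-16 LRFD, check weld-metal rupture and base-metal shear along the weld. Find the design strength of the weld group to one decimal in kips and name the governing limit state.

Weld metal: throat = 0.707×0.375 = 0.26513 in, L = 2×5.75 = 11.5 in. φR_n = 0.75 × 0.6 × 80 × 0.26513 × 11.5 = 109.8 kips.
Base metal shear (0.375 in plate): yield φR_n = 1.0×0.6×36×0.375×11.5 = 93.2 kips; rupture φR_n = 0.75×0.6×58×0.375×11.5 = 112.6 kips; take 93.2 kips (yield).
Governing: min(109.8, 93.2) = 93.2 kips → base-metal shear.

93.2 kips (base-metal shear governs)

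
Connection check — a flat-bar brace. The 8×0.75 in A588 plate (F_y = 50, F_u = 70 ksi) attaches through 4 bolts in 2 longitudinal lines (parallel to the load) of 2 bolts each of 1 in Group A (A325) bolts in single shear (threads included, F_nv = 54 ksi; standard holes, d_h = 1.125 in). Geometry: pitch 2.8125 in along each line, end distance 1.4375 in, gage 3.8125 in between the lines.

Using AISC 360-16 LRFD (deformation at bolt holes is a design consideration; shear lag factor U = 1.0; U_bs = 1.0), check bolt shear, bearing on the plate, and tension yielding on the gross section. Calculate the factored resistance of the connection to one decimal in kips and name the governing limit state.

Bolt shear: A_b = π(1)²/4 = 0.7854 in². φR_n = 0.75 × 54 × 0.7854 × 4 × 1 = 127.2 kips.
Bearing (0.75 in plate, F_u = 70 ksi): end bolts L_c = 1.4375 − 1.125/2 = 0.875, R_n = min(1.2×0.875×0.75×70, 2.4×1×0.75×70) = 55.125 kips/bolt; interior L_c = 2.8125 − 1.125 = 1.6875, R_n = 106.31 kips/bolt. φR_n = 0.75 × (2×55.125 + 2×106.31) = 242.2 kips.
Tension yield (gross): A_g = 8×0.75 = 6 in². φR_n = 0.90 × 50 × 6 = 270.0 kips.
Governing: min(127.2, 242.2, 270.0) = 127.2 kips → bolt shear.

127.2 kips (bolt shear governs)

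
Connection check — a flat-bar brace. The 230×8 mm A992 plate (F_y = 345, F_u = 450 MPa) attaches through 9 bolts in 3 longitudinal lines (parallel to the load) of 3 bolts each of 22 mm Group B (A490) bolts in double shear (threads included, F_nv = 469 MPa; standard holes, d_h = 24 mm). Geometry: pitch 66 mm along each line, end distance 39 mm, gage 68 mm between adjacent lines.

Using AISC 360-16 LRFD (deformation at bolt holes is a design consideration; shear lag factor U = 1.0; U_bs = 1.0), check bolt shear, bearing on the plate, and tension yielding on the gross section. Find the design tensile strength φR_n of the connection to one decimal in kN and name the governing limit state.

571.3 kN (gross-section yield governs)

Bolt shear: A_b = π(22)²/4 = 380.13 mm². φR_n = 0.75 × 469 × 380.13 × 9 × 2 = 2406.8 kN.
Bearing (8 mm plate, F_u = 450 MPa): end bolts L_c = 39 − 24/2 = 27, R_n = min(1.2×27×8×450, 2.4×22×8×450) = 116.64 kN/bolt; interior L_c = 66 − 24 = 42, R_n = 181.44 kN/bolt. φR_n = 0.75 × (3×116.64 + 6×181.44) = 1078.9 kN.
Tension yield (gross): A_g = 230×8 = 1840 mm². φR_n = 0.90 × 345 × 1840 = 571.3 kN.
Governing: min(2406.8, 1078.9, 571.3) = 571.3 kN → gross-section yield.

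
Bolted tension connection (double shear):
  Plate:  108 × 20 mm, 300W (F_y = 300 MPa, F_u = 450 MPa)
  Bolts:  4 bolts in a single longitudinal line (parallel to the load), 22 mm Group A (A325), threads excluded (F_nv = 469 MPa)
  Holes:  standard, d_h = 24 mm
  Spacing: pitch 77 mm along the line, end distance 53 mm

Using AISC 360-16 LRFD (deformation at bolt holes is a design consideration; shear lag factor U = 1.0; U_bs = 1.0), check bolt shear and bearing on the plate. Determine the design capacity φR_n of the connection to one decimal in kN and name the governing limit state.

1069.7 kN (bolt shear governs)

Bolt shear: A_b = π(22)²/4 = 380.13 mm². φR_n = 0.75 × 469 × 380.13 × 4 × 2 = 1069.7 kN.
Bearing (20 mm plate, F_u = 450 MPa): end bolts L_c = 53 − 24/2 = 41, R_n = min(1.2×41×20×450, 2.4×22×20×450) = 442.8 kN/bolt; interior L_c = 77 − 24 = 53, R_n = 475.2 kN/bolt. φR_n = 0.75 × (1×442.8 + 3×475.2) = 1401.3 kN.
Governing: min(1069.7, 1401.3) = 1069.7 kN → bolt shear.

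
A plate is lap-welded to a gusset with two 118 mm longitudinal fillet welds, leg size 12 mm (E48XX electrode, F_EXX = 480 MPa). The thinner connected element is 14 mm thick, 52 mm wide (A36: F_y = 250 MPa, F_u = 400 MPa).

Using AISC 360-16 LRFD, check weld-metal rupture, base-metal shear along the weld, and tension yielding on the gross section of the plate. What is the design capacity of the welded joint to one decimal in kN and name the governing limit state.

163.8 kN (gross-section yield governs)

Weld metal: throat = 0.707×12 = 8.484 mm, L = 2×118 = 236 mm. φR_n = 0.75 × 0.6 × 480 × 8.484 × 236 = 432.5 kN.
Base metal shear (14 mm plate): yield φR_n = 1.0×0.6×250×14×236 = 495.6 kN; rupture φR_n = 0.75×0.6×400×14×236 = 594.7 kN; take 495.6 kN (yield).
Tension yield (gross): A_g = 52×14 = 728 mm². φR_n = 0.90 × 250 × 728 = 163.8 kN.
Governing: min(432.5, 495.6, 163.8) = 163.8 kN → gross-section yield.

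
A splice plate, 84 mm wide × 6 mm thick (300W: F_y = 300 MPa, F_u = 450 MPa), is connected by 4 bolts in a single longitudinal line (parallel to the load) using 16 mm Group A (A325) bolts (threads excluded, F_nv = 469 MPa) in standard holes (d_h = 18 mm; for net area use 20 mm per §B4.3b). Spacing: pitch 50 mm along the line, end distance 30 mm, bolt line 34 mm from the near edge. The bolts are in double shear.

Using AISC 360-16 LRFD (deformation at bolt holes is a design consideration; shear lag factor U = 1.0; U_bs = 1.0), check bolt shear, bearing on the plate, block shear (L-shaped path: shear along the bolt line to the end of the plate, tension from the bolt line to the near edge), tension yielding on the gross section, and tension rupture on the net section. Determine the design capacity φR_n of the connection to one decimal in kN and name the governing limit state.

129.6 kN (net-section rupture governs)

Bolt shear: A_b = π(16)²/4 = 201.06 mm². φR_n = 0.75 × 469 × 201.06 × 4 × 2 = 565.8 kN.
Bearing (6 mm plate, F_u = 450 MPa): end bolts L_c = 30 − 18/2 = 21, R_n = min(1.2×21×6×450, 2.4×16×6×450) = 68.04 kN/bolt; interior L_c = 50 − 18 = 32, R_n = 103.68 kN/bolt. φR_n = 0.75 × (1×68.04 + 3×103.68) = 284.3 kN.
Block shear: shear path 1×[30+3×50] = 1×180 mm, A_gv = 1080, A_nv = 1×(180 − 3.5×20)×6 = 660 mm²; tension to near edge: (34 − 0.5×20)×6 = 144 mm². R_n = min(0.6×450×660, 0.6×300×1080) + 1.0×450×144 = min(178.2, 194.4) + 64.8 = 243 kN. φR_n = 0.75 × 243 = 182.3 kN.
Tension yield (gross): A_g = 84×6 = 504 mm². φR_n = 0.90 × 300 × 504 = 136.1 kN.
Tension rupture (net): A_n = (84 − 1×20)×6 = 384 mm² (U = 1.0, A_e = A_n). φR_n = 0.75 × 450 × 384 = 129.6 kN.
Governing: min(565.8, 284.3, 182.3, 136.1, 129.6) = 129.6 kN → net-section rupture.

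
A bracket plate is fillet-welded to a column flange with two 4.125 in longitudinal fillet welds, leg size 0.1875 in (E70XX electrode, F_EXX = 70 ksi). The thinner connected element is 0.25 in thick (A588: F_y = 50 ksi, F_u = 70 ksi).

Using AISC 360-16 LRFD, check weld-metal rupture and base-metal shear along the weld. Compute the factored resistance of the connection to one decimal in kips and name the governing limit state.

34.4 kips (weld metal governs)

Weld metal: throat = 0.707×0.1875 = 0.13256 in, L = 2×4.125 = 8.25 in. φR_n = 0.75 × 0.6 × 70 × 0.13256 × 8.25 = 34.4 kips.
Base metal shear (0.25 in plate): yield φR_n = 1.0×0.6×50×0.25×8.25 = 61.9 kips; rupture φR_n = 0.75×0.6×70×0.25×8.25 = 65.0 kips; take 61.9 kips (yield).
Governing: min(34.4, 61.9) = 34.4 kips → weld metal.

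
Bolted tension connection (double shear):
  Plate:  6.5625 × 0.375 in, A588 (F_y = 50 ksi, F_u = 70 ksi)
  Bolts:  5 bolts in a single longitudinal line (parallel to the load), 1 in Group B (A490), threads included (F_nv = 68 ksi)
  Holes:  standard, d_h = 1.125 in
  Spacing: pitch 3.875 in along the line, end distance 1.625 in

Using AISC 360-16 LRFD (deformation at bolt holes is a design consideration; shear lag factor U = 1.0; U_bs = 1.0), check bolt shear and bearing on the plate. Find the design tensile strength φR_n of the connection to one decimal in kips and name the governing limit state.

214.1 kips (bearing governs)

Bolt shear: A_b = π(1)²/4 = 0.7854 in². φR_n = 0.75 × 68 × 0.7854 × 5 × 2 = 400.6 kips.
Bearing (0.375 in plate, F_u = 70 ksi): end bolts L_c = 1.625 − 1.125/2 = 1.0625, R_n = min(1.2×1.0625×0.375×70, 2.4×1×0.375×70) = 33.469 kips/bolt; interior L_c = 3.875 − 1.125 = 2.75, R_n = 63 kips/bolt. φR_n = 0.75 × (1×33.469 + 4×63) = 214.1 kips.
Governing: min(400.6, 214.1) = 214.1 kips → bearing.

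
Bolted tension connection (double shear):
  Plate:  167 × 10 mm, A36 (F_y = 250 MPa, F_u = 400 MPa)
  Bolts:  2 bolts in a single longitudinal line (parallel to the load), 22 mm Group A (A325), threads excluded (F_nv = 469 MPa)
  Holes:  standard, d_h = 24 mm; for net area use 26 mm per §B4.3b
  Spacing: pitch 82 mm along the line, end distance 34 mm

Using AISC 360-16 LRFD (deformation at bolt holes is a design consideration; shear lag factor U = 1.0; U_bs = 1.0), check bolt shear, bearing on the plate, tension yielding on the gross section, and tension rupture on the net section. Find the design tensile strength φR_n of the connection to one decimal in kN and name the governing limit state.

Bolt shear: A_b = π(22)²/4 = 380.13 mm². φR_n = 0.75 × 469 × 380.13 × 2 × 2 = 534.8 kN.
Bearing (10 mm plate, F_u = 400 MPa): end bolts L_c = 34 − 24/2 = 22, R_n = min(1.2×22×10×400, 2.4×22×10×400) = 105.6 kN/bolt; interior L_c = 82 − 24 = 58, R_n = 211.2 kN/bolt. φR_n = 0.75 × (1×105.6 + 1×211.2) = 237.6 kN.
Tension yield (gross): A_g = 167×10 = 1670 mm². φR_n = 0.90 × 250 × 1670 = 375.8 kN.
Tension rupture (net): A_n = (167 − 1×26)×10 = 1410 mm² (U = 1.0, A_e = A_n). φR_n = 0.75 × 400 × 1410 = 423.0 kN.
Governing: min(534.8, 237.6, 375.8, 423.0) = 237.6 kN → bearing.

237.6 kN (bearing governs)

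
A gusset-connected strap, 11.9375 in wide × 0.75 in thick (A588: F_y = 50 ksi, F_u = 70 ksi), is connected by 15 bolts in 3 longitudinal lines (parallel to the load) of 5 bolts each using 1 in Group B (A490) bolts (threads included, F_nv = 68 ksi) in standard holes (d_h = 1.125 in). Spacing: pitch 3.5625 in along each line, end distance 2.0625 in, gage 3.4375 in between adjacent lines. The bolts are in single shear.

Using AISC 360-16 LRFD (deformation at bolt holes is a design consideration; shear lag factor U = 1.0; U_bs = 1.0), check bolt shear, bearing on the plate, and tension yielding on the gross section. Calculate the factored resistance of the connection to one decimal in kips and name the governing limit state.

Bolt shear: A_b = π(1)²/4 = 0.7854 in². φR_n = 0.75 × 68 × 0.7854 × 15 × 1 = 600.8 kips.
Bearing (0.75 in plate, F_u = 70 ksi): end bolts L_c = 2.0625 − 1.125/2 = 1.5, R_n = min(1.2×1.5×0.75×70, 2.4×1×0.75×70) = 94.5 kips/bolt; interior L_c = 3.5625 − 1.125 = 2.4375, R_n = 126 kips/bolt. φR_n = 0.75 × (3×94.5 + 12×126) = 1346.6 kips.
Tension yield (gross): A_g = 11.9375×0.75 = 8.9531 in². φR_n = 0.90 × 50 × 8.9531 = 402.9 kips.
Governing: min(600.8, 1346.6, 402.9) = 402.9 kips → gross-section yield.

402.9 kips (gross-section yield governs)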